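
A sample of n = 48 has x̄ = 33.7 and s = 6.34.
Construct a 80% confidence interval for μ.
(32.51, 34.89)

t-interval (σ unknown):
df = n - 1 = 47
t* = 1.300 for 80% confidence

Margin of error = t* · s/√n = 1.300 · 6.34/√48 = 1.19

CI: (32.51, 34.89)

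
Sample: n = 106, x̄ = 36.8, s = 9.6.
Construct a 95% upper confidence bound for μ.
μ ≤ 38.35

Upper bound (one-sided):
t* = 1.659 (one-sided for 95%)
Upper bound = x̄ + t* · s/√n = 36.8 + 1.659 · 9.6/√106 = 38.35

We are 95% confident that μ ≤ 38.35.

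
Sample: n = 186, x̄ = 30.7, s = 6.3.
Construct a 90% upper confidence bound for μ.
μ ≤ 31.29

Upper bound (one-sided):
t* = 1.286 (one-sided for 90%)
Upper bound = x̄ + t* · s/√n = 30.7 + 1.286 · 6.3/√186 = 31.29

We are 90% confident that μ ≤ 31.29.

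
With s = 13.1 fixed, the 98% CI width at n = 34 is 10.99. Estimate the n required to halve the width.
n ≈ 136

CI width ∝ 1/√n
To reduce width by factor 2, need √n to grow by 2 → need 2² = 4 times as many samples.

Current: n = 34, width = 10.99
New: n = 136, width ≈ 5.29

Width reduced by factor of 10.99/5.29 = 2.08.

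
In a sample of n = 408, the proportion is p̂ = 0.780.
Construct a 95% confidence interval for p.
(0.740, 0.820)

Proportion CI:
SE = √(p̂(1-p̂)/n) = √(0.780 · 0.220 / 408) = 0.02051

z* = 1.960
Margin = z* · SE = 1.960 · 0.02051 = 0.0402

CI: 0.780 ± 0.0402 = (0.740, 0.820)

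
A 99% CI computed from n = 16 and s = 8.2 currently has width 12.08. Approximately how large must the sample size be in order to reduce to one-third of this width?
n ≈ 144

CI width ∝ 1/√n
To reduce width by factor 3, need √n to grow by 3 → need 3² = 9 times as many samples.

Current: n = 16, width = 12.08
New: n = 144, width ≈ 3.57

Width reduced by factor of 12.08/3.57 = 3.38.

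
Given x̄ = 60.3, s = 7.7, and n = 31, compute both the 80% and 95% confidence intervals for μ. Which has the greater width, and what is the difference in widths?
95% CI is wider by 2.03

df = 30
80% CI: t* = 1.310, (58.49, 62.11), width = 2 · t* · s/√n = 3.62
95% CI: t* = 2.042, (57.48, 63.12), width = 2 · t* · s/√n = 5.65

The 95% CI is wider by 5.65 - 3.62 = 2.03.
Higher confidence requires a wider interval.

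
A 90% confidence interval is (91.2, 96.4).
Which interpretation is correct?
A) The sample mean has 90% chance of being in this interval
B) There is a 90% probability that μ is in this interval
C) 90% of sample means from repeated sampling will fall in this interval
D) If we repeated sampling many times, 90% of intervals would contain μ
D

A) Wrong — x̄ is observed and sits in the interval by construction.
B) Wrong — μ is fixed; the randomness lives in the interval, not in μ.
C) Wrong — coverage applies to intervals containing μ, not to future x̄ values.
D) Correct — this is the frequentist long-run coverage interpretation.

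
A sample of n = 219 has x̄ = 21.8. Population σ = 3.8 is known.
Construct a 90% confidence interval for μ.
(21.38, 22.22)

z-interval (σ known):
z* = 1.645 for 90% confidence

Margin of error = z* · σ/√n = 1.645 · 3.8/√219 = 0.42

CI: (21.8 - 0.42, 21.8 + 0.42) = (21.38, 22.22)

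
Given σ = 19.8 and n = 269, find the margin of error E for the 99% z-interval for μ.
Margin of error = 3.11

Margin of error = z* · σ/√n
= 2.576 · 19.8/√269
= 2.576 · 19.8/16.4012
= 3.11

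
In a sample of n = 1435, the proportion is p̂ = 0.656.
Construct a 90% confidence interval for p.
(0.635, 0.677)

Proportion CI:
SE = √(p̂(1-p̂)/n) = √(0.656 · 0.344 / 1435) = 0.01254

z* = 1.645
Margin = z* · SE = 1.645 · 0.01254 = 0.0206

CI: 0.656 ± 0.0206 = (0.635, 0.677)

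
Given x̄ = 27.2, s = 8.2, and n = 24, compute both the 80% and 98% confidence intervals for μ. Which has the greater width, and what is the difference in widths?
98% CI is wider by 3.95

df = 23
80% CI: t* = 1.319, (24.99, 29.41), width = 2 · t* · s/√n = 4.42
98% CI: t* = 2.500, (23.02, 31.38), width = 2 · t* · s/√n = 8.37

The 98% CI is wider by 8.37 - 4.42 = 3.95.
Higher confidence requires a wider interval.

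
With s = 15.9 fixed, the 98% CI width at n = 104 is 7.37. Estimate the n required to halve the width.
n ≈ 416

CI width ∝ 1/√n
To reduce width by factor 2, need √n to grow by 2 → need 2² = 4 times as many samples.

Current: n = 104, width = 7.37
New: n = 416, width ≈ 3.64

Width reduced by factor of 7.37/3.64 = 2.02.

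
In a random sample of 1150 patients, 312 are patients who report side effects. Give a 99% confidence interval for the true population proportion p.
(0.238, 0.305)

Proportion CI:
p̂ = 312/1150 = 0.27130
SE = √(p̂(1-p̂)/n) = √(0.27130 · 0.72870 / 1150) = 0.01311

z* = 2.576
Margin = z* · SE = 2.576 · 0.01311 = 0.0338

CI: 0.27130 ± 0.0338 = (0.238, 0.305)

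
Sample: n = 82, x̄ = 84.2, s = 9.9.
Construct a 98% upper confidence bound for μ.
μ ≤ 86.48

Upper bound (one-sided):
t* = 2.087 (one-sided for 98%)
Upper bound = x̄ + t* · s/√n = 84.2 + 2.087 · 9.9/√82 = 86.48

We are 98% confident that μ ≤ 86.48.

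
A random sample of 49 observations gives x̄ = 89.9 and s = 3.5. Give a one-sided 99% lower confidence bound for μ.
μ ≥ 88.70

Lower bound (one-sided):
t* = 2.407 (one-sided for 99%)
Lower bound = x̄ - t* · s/√n = 89.9 - 2.407 · 3.5/√49 = 88.70

We are 99% confident that μ ≥ 88.70.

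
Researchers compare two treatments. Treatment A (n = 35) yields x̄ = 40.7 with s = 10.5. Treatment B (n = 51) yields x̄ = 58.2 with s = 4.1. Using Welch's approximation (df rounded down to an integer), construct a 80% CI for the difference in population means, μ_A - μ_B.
(-19.93, -15.07)

Difference: x̄₁ - x̄₂ = -17.50
SE = √(s₁²/n₁ + s₂²/n₂) = √(10.5²/35 + 4.1²/51) = 1.8654
df = 41.18 → 41 (Welch–Satterthwaite, rounded down)
t* = 1.303

CI: -17.50 ± 1.303 · 1.8654 = -17.50 ± 2.43 = (-19.93, -15.07)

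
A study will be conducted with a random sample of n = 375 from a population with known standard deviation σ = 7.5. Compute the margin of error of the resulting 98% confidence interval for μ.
Margin of error = 0.90

Margin of error = z* · σ/√n
= 2.326 · 7.5/√375
= 2.326 · 7.5/19.3649
= 0.90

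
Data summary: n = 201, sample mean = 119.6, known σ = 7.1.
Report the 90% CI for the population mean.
(118.78, 120.42)

z-interval (σ known):
z* = 1.645 for 90% confidence

Margin of error = z* · σ/√n = 1.645 · 7.1/√201 = 0.82

CI: (119.6 - 0.82, 119.6 + 0.82) = (118.78, 120.42)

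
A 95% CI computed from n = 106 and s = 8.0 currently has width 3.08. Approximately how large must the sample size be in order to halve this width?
n ≈ 424

CI width ∝ 1/√n
To reduce width by factor 2, need √n to grow by 2 → need 2² = 4 times as many samples.

Current: n = 106, width = 3.08
New: n = 424, width ≈ 1.53

Width reduced by factor of 3.08/1.53 = 2.01.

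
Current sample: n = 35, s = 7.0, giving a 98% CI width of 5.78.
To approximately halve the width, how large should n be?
n ≈ 140

CI width ∝ 1/√n
To reduce width by factor 2, need √n to grow by 2 → need 2² = 4 times as many samples.

Current: n = 35, width = 5.78
New: n = 140, width ≈ 2.78

Width reduced by factor of 5.78/2.78 = 2.08.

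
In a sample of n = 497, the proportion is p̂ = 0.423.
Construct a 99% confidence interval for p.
(0.366, 0.480)

Proportion CI:
SE = √(p̂(1-p̂)/n) = √(0.423 · 0.577 / 497) = 0.02216

z* = 2.576
Margin = z* · SE = 2.576 · 0.02216 = 0.0571

CI: 0.423 ± 0.0571 = (0.366, 0.480)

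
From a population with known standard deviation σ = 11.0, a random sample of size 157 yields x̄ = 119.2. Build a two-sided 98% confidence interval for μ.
(117.16, 121.24)

z-interval (σ known):
z* = 2.326 for 98% confidence

Margin of error = z* · σ/√n = 2.326 · 11.0/√157 = 2.04

CI: (119.2 - 2.04, 119.2 + 2.04) = (117.16, 121.24)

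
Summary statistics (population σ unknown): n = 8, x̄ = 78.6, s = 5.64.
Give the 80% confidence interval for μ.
(75.78, 81.42)

t-interval (σ unknown):
df = n - 1 = 7
t* = 1.415 for 80% confidence

Margin of error = t* · s/√n = 1.415 · 5.64/√8 = 2.82

CI: (75.78, 81.42)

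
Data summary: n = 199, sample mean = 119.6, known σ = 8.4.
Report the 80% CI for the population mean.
(118.84, 120.36)

z-interval (σ known):
z* = 1.282 for 80% confidence

Margin of error = z* · σ/√n = 1.282 · 8.4/√199 = 0.76

CI: (119.6 - 0.76, 119.6 + 0.76) = (118.84, 120.36)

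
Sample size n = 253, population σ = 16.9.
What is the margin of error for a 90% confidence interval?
Margin of error = 1.75

Margin of error = z* · σ/√n
= 1.645 · 16.9/√253
= 1.645 · 16.9/15.9060
= 1.75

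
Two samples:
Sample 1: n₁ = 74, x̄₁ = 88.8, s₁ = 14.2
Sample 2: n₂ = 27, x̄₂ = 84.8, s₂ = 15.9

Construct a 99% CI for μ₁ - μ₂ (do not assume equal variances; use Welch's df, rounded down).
(-5.38, 13.38)

Difference: x̄₁ - x̄₂ = 4.00
SE = √(s₁²/n₁ + s₂²/n₂) = √(14.2²/74 + 15.9²/27) = 3.4768
df = 42.07 → 42 (Welch–Satterthwaite, rounded down)
t* = 2.698

CI: 4.00 ± 2.698 · 3.4768 = 4.00 ± 9.38 = (-5.38, 13.38)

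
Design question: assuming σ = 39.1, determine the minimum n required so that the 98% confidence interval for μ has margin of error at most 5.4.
n ≥ 284

For margin E ≤ 5.4:
n ≥ (z* · σ / E)²
n ≥ (2.326 · 39.1 / 5.4)²
n ≥ 283.65

Minimum n = 284 (rounding up)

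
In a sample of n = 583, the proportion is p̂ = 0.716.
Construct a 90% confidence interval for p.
(0.685, 0.747)

Proportion CI:
SE = √(p̂(1-p̂)/n) = √(0.716 · 0.284 / 583) = 0.01868

z* = 1.645
Margin = z* · SE = 1.645 · 0.01868 = 0.0307

CI: 0.716 ± 0.0307 = (0.685, 0.747)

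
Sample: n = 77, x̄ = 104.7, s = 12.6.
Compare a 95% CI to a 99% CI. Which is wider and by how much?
99% CI is wider by 1.87

df = 76
95% CI: t* = 1.992, (101.84, 107.56), width = 2 · t* · s/√n = 5.72
99% CI: t* = 2.642, (100.91, 108.49), width = 2 · t* · s/√n = 7.59

The 99% CI is wider by 7.59 - 5.72 = 1.87.
Higher confidence requires a wider interval.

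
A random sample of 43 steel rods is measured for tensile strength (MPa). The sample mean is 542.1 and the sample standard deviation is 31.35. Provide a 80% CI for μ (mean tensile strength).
(535.88, 548.32)

t-interval (σ unknown):
df = n - 1 = 42
t* = 1.302 for 80% confidence

Margin of error = t* · s/√n = 1.302 · 31.35/√43 = 6.22

CI: (535.88, 548.32)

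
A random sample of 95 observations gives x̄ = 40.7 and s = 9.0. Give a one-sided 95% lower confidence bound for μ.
μ ≥ 39.17

Lower bound (one-sided):
t* = 1.661 (one-sided for 95%)
Lower bound = x̄ - t* · s/√n = 40.7 - 1.661 · 9.0/√95 = 39.17

We are 95% confident that μ ≥ 39.17.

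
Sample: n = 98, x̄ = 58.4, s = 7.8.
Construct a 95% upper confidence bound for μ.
μ ≤ 59.71

Upper bound (one-sided):
t* = 1.661 (one-sided for 95%)
Upper bound = x̄ + t* · s/√n = 58.4 + 1.661 · 7.8/√98 = 59.71

We are 95% confident that μ ≤ 59.71.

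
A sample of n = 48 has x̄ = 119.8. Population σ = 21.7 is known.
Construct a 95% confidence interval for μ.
(113.66, 125.94)

z-interval (σ known):
z* = 1.960 for 95% confidence

Margin of error = z* · σ/√n = 1.960 · 21.7/√48 = 6.14

CI: (119.8 - 6.14, 119.8 + 6.14) = (113.66, 125.94)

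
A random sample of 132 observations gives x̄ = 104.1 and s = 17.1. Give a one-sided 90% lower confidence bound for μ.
μ ≥ 102.18

Lower bound (one-sided):
t* = 1.288 (one-sided for 90%)
Lower bound = x̄ - t* · s/√n = 104.1 - 1.288 · 17.1/√132 = 102.18

We are 90% confident that μ ≥ 102.18.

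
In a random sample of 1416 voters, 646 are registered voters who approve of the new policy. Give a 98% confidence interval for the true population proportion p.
(0.425, 0.487)

Proportion CI:
p̂ = 646/1416 = 0.45621
SE = √(p̂(1-p̂)/n) = √(0.45621 · 0.54379 / 1416) = 0.01324

z* = 2.326
Margin = z* · SE = 2.326 · 0.01324 = 0.0308

CI: 0.45621 ± 0.0308 = (0.425, 0.487)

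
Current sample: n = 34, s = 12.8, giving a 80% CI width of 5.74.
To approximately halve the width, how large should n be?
n ≈ 136

CI width ∝ 1/√n
To reduce width by factor 2, need √n to grow by 2 → need 2² = 4 times as many samples.

Current: n = 34, width = 5.74
New: n = 136, width ≈ 2.83

Width reduced by factor of 5.74/2.83 = 2.03.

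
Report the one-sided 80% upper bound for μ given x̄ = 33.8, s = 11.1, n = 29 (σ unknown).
μ ≤ 35.56

Upper bound (one-sided):
t* = 0.855 (one-sided for 80%)
Upper bound = x̄ + t* · s/√n = 33.8 + 0.855 · 11.1/√29 = 35.56

We are 80% confident that μ ≤ 35.56.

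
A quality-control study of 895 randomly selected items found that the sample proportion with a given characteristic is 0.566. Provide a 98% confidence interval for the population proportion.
(0.527, 0.605)

Proportion CI:
SE = √(p̂(1-p̂)/n) = √(0.566 · 0.434 / 895) = 0.01657

z* = 2.326
Margin = z* · SE = 2.326 · 0.01657 = 0.0385

CI: 0.566 ± 0.0385 = (0.527, 0.605)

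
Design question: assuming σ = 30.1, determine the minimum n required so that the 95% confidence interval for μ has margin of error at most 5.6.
n ≥ 111

For margin E ≤ 5.6:
n ≥ (z* · σ / E)²
n ≥ (1.960 · 30.1 / 5.6)²
n ≥ 110.99

Minimum n = 111 (rounding up)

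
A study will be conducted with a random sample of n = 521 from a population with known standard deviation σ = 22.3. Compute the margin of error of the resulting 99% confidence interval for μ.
Margin of error = 2.52

Margin of error = z* · σ/√n
= 2.576 · 22.3/√521
= 2.576 · 22.3/22.8254
= 2.52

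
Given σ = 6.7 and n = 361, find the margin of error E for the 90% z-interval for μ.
Margin of error = 0.58

Margin of error = z* · σ/√n
= 1.645 · 6.7/√361
= 1.645 · 6.7/19.0000
= 0.58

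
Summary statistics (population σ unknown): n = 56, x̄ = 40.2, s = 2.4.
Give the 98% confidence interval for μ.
(39.43, 40.97)

t-interval (σ unknown):
df = n - 1 = 55
t* = 2.396 for 98% confidence

Margin of error = t* · s/√n = 2.396 · 2.4/√56 = 0.77

CI: (39.43, 40.97)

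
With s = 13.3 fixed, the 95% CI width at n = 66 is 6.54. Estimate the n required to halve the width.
n ≈ 264

CI width ∝ 1/√n
To reduce width by factor 2, need √n to grow by 2 → need 2² = 4 times as many samples.

Current: n = 66, width = 6.54
New: n = 264, width ≈ 3.22

Width reduced by factor of 6.54/3.22 = 2.03.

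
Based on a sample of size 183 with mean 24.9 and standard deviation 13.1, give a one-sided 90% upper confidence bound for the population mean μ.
μ ≤ 26.15

Upper bound (one-sided):
t* = 1.286 (one-sided for 90%)
Upper bound = x̄ + t* · s/√n = 24.9 + 1.286 · 13.1/√183 = 26.15

We are 90% confident that μ ≤ 26.15.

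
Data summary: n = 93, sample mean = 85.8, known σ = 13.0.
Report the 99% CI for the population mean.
(82.33, 89.27)

z-interval (σ known):
z* = 2.576 for 99% confidence

Margin of error = z* · σ/√n = 2.576 · 13.0/√93 = 3.47

CI: (85.8 - 3.47, 85.8 + 3.47) = (82.33, 89.27)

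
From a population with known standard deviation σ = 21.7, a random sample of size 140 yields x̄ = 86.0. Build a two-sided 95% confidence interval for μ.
(82.41, 89.59)

z-interval (σ known):
z* = 1.960 for 95% confidence

Margin of error = z* · σ/√n = 1.960 · 21.7/√140 = 3.59

CI: (86.0 - 3.59, 86.0 + 3.59) = (82.41, 89.59)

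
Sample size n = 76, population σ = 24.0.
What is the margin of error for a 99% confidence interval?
Margin of error = 7.09

Margin of error = z* · σ/√n
= 2.576 · 24.0/√76
= 2.576 · 24.0/8.7178
= 7.09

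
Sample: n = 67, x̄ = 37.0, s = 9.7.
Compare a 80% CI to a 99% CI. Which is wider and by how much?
99% CI is wider by 3.22

df = 66
80% CI: t* = 1.295, (35.47, 38.53), width = 2 · t* · s/√n = 3.07
99% CI: t* = 2.652, (33.86, 40.14), width = 2 · t* · s/√n = 6.29

The 99% CI is wider by 6.29 - 3.07 = 3.22.
Higher confidence requires a wider interval.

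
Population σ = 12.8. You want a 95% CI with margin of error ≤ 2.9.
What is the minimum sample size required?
n ≥ 75

For margin E ≤ 2.9:
n ≥ (z* · σ / E)²
n ≥ (1.960 · 12.8 / 2.9)²
n ≥ 74.84

Minimum n = 75 (rounding up)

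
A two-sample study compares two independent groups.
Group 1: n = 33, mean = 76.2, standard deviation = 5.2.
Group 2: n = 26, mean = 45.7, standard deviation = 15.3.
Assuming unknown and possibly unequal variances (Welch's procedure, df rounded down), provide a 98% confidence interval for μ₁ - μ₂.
(22.78, 38.22)

Difference: x̄₁ - x̄₂ = 30.50
SE = √(s₁²/n₁ + s₂²/n₂) = √(5.2²/33 + 15.3²/26) = 3.1341
df = 29.57 → 29 (Welch–Satterthwaite, rounded down)
t* = 2.462

CI: 30.50 ± 2.462 · 3.1341 = 30.50 ± 7.72 = (22.78, 38.22)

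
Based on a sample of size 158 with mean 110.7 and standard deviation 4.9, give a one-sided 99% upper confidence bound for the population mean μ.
μ ≤ 111.62

Upper bound (one-sided):
t* = 2.350 (one-sided for 99%)
Upper bound = x̄ + t* · s/√n = 110.7 + 2.350 · 4.9/√158 = 111.62

We are 99% confident that μ ≤ 111.62.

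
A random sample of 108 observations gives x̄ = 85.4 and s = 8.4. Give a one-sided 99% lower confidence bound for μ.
μ ≥ 83.49

Lower bound (one-sided):
t* = 2.362 (one-sided for 99%)
Lower bound = x̄ - t* · s/√n = 85.4 - 2.362 · 8.4/√108 = 83.49

We are 99% confident that μ ≥ 83.49.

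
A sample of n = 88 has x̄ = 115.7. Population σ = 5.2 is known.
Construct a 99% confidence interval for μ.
(114.27, 117.13)

z-interval (σ known):
z* = 2.576 for 99% confidence

Margin of error = z* · σ/√n = 2.576 · 5.2/√88 = 1.43

CI: (115.7 - 1.43, 115.7 + 1.43) = (114.27, 117.13)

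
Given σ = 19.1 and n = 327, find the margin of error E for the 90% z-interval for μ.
Margin of error = 1.74

Margin of error = z* · σ/√n
= 1.645 · 19.1/√327
= 1.645 · 19.1/18.0831
= 1.74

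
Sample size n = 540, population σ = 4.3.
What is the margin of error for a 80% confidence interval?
Margin of error = 0.24

Margin of error = z* · σ/√n
= 1.282 · 4.3/√540
= 1.282 · 4.3/23.2379
= 0.24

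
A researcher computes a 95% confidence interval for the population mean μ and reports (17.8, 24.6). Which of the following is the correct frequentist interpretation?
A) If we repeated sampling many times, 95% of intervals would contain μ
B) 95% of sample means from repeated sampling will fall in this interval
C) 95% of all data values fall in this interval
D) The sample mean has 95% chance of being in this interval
A

A) Correct — this is the frequentist long-run coverage interpretation.
B) Wrong — coverage applies to intervals containing μ, not to future x̄ values.
C) Wrong — a CI is about the parameter μ, not individual data values.
D) Wrong — x̄ is observed and sits in the interval by construction.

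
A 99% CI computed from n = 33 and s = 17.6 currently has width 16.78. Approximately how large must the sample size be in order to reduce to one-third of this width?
n ≈ 297

CI width ∝ 1/√n
To reduce width by factor 3, need √n to grow by 3 → need 3² = 9 times as many samples.

Current: n = 33, width = 16.78
New: n = 297, width ≈ 5.30

Width reduced by factor of 16.78/5.30 = 3.17.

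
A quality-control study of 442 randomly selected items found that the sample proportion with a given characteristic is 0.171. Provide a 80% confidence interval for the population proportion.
(0.148, 0.194)

Proportion CI:
SE = √(p̂(1-p̂)/n) = √(0.171 · 0.829 / 442) = 0.01791

z* = 1.282
Margin = z* · SE = 1.282 · 0.01791 = 0.0230

CI: 0.171 ± 0.0230 = (0.148, 0.194)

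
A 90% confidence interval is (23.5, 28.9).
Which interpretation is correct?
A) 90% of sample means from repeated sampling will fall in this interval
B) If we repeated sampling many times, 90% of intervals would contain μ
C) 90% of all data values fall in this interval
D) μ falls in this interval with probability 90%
B

A) Wrong — coverage applies to intervals containing μ, not to future x̄ values.
B) Correct — this is the frequentist long-run coverage interpretation.
C) Wrong — a CI is about the parameter μ, not individual data values.
D) Wrong — μ is fixed; the randomness lives in the interval, not in μ.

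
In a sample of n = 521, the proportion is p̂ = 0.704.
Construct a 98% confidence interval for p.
(0.657, 0.751)

Proportion CI:
SE = √(p̂(1-p̂)/n) = √(0.704 · 0.296 / 521) = 0.02000

z* = 2.326
Margin = z* · SE = 2.326 · 0.02000 = 0.0465

CI: 0.704 ± 0.0465 = (0.657, 0.751)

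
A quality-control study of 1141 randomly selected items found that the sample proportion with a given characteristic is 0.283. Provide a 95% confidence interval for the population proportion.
(0.257, 0.309)

Proportion CI:
SE = √(p̂(1-p̂)/n) = √(0.283 · 0.717 / 1141) = 0.01334

z* = 1.960
Margin = z* · SE = 1.960 · 0.01334 = 0.0261

CI: 0.283 ± 0.0261 = (0.257, 0.309)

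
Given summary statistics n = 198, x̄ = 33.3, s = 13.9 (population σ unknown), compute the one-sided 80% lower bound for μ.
μ ≥ 32.47

Lower bound (one-sided):
t* = 0.843 (one-sided for 80%)
Lower bound = x̄ - t* · s/√n = 33.3 - 0.843 · 13.9/√198 = 32.47

We are 80% confident that μ ≥ 32.47.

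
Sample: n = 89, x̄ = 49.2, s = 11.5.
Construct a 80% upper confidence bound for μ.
μ ≤ 50.23

Upper bound (one-sided):
t* = 0.846 (one-sided for 80%)
Upper bound = x̄ + t* · s/√n = 49.2 + 0.846 · 11.5/√89 = 50.23

We are 80% confident that μ ≤ 50.23.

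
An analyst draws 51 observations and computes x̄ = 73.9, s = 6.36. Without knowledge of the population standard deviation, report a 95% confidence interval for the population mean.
(72.11, 75.69)

t-interval (σ unknown):
df = n - 1 = 50
t* = 2.009 for 95% confidence

Margin of error = t* · s/√n = 2.009 · 6.36/√51 = 1.79

CI: (72.11, 75.69)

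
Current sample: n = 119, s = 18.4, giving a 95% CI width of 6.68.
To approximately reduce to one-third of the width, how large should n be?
n ≈ 1071

CI width ∝ 1/√n
To reduce width by factor 3, need √n to grow by 3 → need 3² = 9 times as many samples.

Current: n = 119, width = 6.68
New: n = 1071, width ≈ 2.21

Width reduced by factor of 6.68/2.21 = 3.02.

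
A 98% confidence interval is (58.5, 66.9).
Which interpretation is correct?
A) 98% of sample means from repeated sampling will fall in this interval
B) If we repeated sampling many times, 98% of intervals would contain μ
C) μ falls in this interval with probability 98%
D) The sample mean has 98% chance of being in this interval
B

A) Wrong — coverage applies to intervals containing μ, not to future x̄ values.
B) Correct — this is the frequentist long-run coverage interpretation.
C) Wrong — μ is fixed; the randomness lives in the interval, not in μ.
D) Wrong — x̄ is observed and sits in the interval by construction.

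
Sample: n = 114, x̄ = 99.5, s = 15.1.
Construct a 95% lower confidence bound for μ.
μ ≥ 97.16

Lower bound (one-sided):
t* = 1.658 (one-sided for 95%)
Lower bound = x̄ - t* · s/√n = 99.5 - 1.658 · 15.1/√114 = 97.16

We are 95% confident that μ ≥ 97.16.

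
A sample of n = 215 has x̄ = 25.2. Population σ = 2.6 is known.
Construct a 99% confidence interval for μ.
(24.74, 25.66)

z-interval (σ known):
z* = 2.576 for 99% confidence

Margin of error = z* · σ/√n = 2.576 · 2.6/√215 = 0.46

CI: (25.2 - 0.46, 25.2 + 0.46) = (24.74, 25.66)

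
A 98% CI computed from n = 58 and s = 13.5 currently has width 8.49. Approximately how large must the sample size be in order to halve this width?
n ≈ 232

CI width ∝ 1/√n
To reduce width by factor 2, need √n to grow by 2 → need 2² = 4 times as many samples.

Current: n = 58, width = 8.49
New: n = 232, width ≈ 4.15

Width reduced by factor of 8.49/4.15 = 2.05.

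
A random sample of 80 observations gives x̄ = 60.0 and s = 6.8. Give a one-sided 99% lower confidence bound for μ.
μ ≥ 58.20

Lower bound (one-sided):
t* = 2.374 (one-sided for 99%)
Lower bound = x̄ - t* · s/√n = 60.0 - 2.374 · 6.8/√80 = 58.20

We are 99% confident that μ ≥ 58.20.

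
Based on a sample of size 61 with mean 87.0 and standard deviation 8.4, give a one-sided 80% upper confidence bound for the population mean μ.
μ ≤ 87.91

Upper bound (one-sided):
t* = 0.848 (one-sided for 80%)
Upper bound = x̄ + t* · s/√n = 87.0 + 0.848 · 8.4/√61 = 87.91

We are 80% confident that μ ≤ 87.91.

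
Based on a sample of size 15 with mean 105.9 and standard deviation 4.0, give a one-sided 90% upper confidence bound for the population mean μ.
μ ≤ 107.29

Upper bound (one-sided):
t* = 1.345 (one-sided for 90%)
Upper bound = x̄ + t* · s/√n = 105.9 + 1.345 · 4.0/√15 = 107.29

We are 90% confident that μ ≤ 107.29.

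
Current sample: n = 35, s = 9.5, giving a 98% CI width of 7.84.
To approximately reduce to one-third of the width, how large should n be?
n ≈ 315

CI width ∝ 1/√n
To reduce width by factor 3, need √n to grow by 3 → need 3² = 9 times as many samples.

Current: n = 35, width = 7.84
New: n = 315, width ≈ 2.50

Width reduced by factor of 7.84/2.50 = 3.14.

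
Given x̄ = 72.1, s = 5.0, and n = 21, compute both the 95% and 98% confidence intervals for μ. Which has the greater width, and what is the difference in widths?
98% CI is wider by 0.97

df = 20
95% CI: t* = 2.086, (69.82, 74.38), width = 2 · t* · s/√n = 4.55
98% CI: t* = 2.528, (69.34, 74.86), width = 2 · t* · s/√n = 5.52

The 98% CI is wider by 5.52 - 4.55 = 0.97.
Higher confidence requires a wider interval.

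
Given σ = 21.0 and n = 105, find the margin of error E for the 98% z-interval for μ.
Margin of error = 4.77

Margin of error = z* · σ/√n
= 2.326 · 21.0/√105
= 2.326 · 21.0/10.2470
= 4.77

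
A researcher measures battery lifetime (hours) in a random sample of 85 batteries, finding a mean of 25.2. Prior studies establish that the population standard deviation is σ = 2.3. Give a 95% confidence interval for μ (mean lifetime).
(24.71, 25.69)

z-interval (σ known):
z* = 1.960 for 95% confidence

Margin of error = z* · σ/√n = 1.960 · 2.3/√85 = 0.49

CI: (25.2 - 0.49, 25.2 + 0.49) = (24.71, 25.69)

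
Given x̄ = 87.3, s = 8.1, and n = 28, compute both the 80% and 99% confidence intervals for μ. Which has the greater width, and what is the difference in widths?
99% CI is wider by 4.46

df = 27
80% CI: t* = 1.314, (85.29, 89.31), width = 2 · t* · s/√n = 4.02
99% CI: t* = 2.771, (83.06, 91.54), width = 2 · t* · s/√n = 8.48

The 99% CI is wider by 8.48 - 4.02 = 4.46.
Higher confidence requires a wider interval.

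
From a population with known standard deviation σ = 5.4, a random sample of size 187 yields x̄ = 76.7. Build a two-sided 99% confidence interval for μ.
(75.68, 77.72)

z-interval (σ known):
z* = 2.576 for 99% confidence

Margin of error = z* · σ/√n = 2.576 · 5.4/√187 = 1.02

CI: (76.7 - 1.02, 76.7 + 1.02) = (75.68, 77.72)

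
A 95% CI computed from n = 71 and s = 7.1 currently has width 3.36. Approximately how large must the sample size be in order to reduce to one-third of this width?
n ≈ 639

CI width ∝ 1/√n
To reduce width by factor 3, need √n to grow by 3 → need 3² = 9 times as many samples.

Current: n = 71, width = 3.36
New: n = 639, width ≈ 1.10

Width reduced by factor of 3.36/1.10 = 3.05.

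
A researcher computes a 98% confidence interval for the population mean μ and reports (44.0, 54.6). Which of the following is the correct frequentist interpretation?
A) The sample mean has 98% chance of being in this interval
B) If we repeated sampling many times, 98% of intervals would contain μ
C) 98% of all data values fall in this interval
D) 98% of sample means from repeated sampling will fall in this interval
B

A) Wrong — x̄ is observed and sits in the interval by construction.
B) Correct — this is the frequentist long-run coverage interpretation.
C) Wrong — a CI is about the parameter μ, not individual data values.
D) Wrong — coverage applies to intervals containing μ, not to future x̄ values.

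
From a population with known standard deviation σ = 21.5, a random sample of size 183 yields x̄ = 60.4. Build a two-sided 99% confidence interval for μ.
(56.31, 64.49)

z-interval (σ known):
z* = 2.576 for 99% confidence

Margin of error = z* · σ/√n = 2.576 · 21.5/√183 = 4.09

CI: (60.4 - 4.09, 60.4 + 4.09) = (56.31, 64.49)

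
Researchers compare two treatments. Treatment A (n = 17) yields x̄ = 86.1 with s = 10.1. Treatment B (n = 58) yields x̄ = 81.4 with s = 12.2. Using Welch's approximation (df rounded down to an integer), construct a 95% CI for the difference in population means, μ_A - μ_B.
(-1.27, 10.67)

Difference: x̄₁ - x̄₂ = 4.70
SE = √(s₁²/n₁ + s₂²/n₂) = √(10.1²/17 + 12.2²/58) = 2.9269
df = 31.02 → 31 (Welch–Satterthwaite, rounded down)
t* = 2.040

CI: 4.70 ± 2.040 · 2.9269 = 4.70 ± 5.97 = (-1.27, 10.67)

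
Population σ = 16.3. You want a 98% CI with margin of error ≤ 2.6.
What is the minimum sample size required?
n ≥ 213

For margin E ≤ 2.6:
n ≥ (z* · σ / E)²
n ≥ (2.326 · 16.3 / 2.6)²
n ≥ 212.64

Minimum n = 213 (rounding up)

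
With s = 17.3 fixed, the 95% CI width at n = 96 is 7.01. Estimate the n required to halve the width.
n ≈ 384

CI width ∝ 1/√n
To reduce width by factor 2, need √n to grow by 2 → need 2² = 4 times as many samples.

Current: n = 96, width = 7.01
New: n = 384, width ≈ 3.47

Width reduced by factor of 7.01/3.47 = 2.02.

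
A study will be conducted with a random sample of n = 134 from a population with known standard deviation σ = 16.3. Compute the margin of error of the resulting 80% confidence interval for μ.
Margin of error = 1.81

Margin of error = z* · σ/√n
= 1.282 · 16.3/√134
= 1.282 · 16.3/11.5758
= 1.81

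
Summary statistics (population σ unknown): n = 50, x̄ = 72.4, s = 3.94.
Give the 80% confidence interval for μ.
(71.68, 73.12)

t-interval (σ unknown):
df = n - 1 = 49
t* = 1.299 for 80% confidence

Margin of error = t* · s/√n = 1.299 · 3.94/√50 = 0.72

CI: (71.68, 73.12)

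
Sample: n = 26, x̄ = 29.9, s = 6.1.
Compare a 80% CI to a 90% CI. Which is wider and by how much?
90% CI is wider by 0.94

df = 25
80% CI: t* = 1.316, (28.33, 31.47), width = 2 · t* · s/√n = 3.15
90% CI: t* = 1.708, (27.86, 31.94), width = 2 · t* · s/√n = 4.09

The 90% CI is wider by 4.09 - 3.15 = 0.94.
Higher confidence requires a wider interval.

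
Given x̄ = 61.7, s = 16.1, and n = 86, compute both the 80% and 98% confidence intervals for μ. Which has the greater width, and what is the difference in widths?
98% CI is wider by 3.74

df = 85
80% CI: t* = 1.292, (59.46, 63.94), width = 2 · t* · s/√n = 4.49
98% CI: t* = 2.371, (57.58, 65.82), width = 2 · t* · s/√n = 8.23

The 98% CI is wider by 8.23 - 4.49 = 3.74.
Higher confidence requires a wider interval.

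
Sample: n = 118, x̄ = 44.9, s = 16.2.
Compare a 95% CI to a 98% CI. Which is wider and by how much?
98% CI is wider by 1.13

df = 117
95% CI: t* = 1.980, (41.95, 47.85), width = 2 · t* · s/√n = 5.91
98% CI: t* = 2.359, (41.38, 48.42), width = 2 · t* · s/√n = 7.04

The 98% CI is wider by 7.04 - 5.91 = 1.13.
Higher confidence requires a wider interval.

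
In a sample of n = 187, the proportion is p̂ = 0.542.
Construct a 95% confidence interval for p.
(0.471, 0.613)

Proportion CI:
SE = √(p̂(1-p̂)/n) = √(0.542 · 0.458 / 187) = 0.03643

z* = 1.960
Margin = z* · SE = 1.960 · 0.03643 = 0.0714

CI: 0.542 ± 0.0714 = (0.471, 0.613)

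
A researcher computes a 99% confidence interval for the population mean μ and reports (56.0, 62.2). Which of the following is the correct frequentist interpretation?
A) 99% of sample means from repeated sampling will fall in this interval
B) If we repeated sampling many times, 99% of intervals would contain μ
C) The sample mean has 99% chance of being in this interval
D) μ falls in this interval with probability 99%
B

A) Wrong — coverage applies to intervals containing μ, not to future x̄ values.
B) Correct — this is the frequentist long-run coverage interpretation.
C) Wrong — x̄ is observed and sits in the interval by construction.
D) Wrong — μ is fixed; the randomness lives in the interval, not in μ.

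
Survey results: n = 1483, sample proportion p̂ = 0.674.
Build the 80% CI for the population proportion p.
(0.658, 0.690)

Proportion CI:
SE = √(p̂(1-p̂)/n) = √(0.674 · 0.326 / 1483) = 0.01217

z* = 1.282
Margin = z* · SE = 1.282 · 0.01217 = 0.0156

CI: 0.674 ± 0.0156 = (0.658, 0.690)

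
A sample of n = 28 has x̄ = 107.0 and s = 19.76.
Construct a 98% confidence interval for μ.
(97.77, 116.23)

t-interval (σ unknown):
df = n - 1 = 27
t* = 2.473 for 98% confidence

Margin of error = t* · s/√n = 2.473 · 19.76/√28 = 9.23

CI: (97.77, 116.23)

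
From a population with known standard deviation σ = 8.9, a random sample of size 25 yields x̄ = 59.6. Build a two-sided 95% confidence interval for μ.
(56.11, 63.09)

z-interval (σ known):
z* = 1.960 for 95% confidence

Margin of error = z* · σ/√n = 1.960 · 8.9/√25 = 3.49

CI: (59.6 - 3.49, 59.6 + 3.49) = (56.11, 63.09)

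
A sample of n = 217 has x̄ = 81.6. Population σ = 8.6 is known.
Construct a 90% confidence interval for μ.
(80.64, 82.56)

z-interval (σ known):
z* = 1.645 for 90% confidence

Margin of error = z* · σ/√n = 1.645 · 8.6/√217 = 0.96

CI: (81.6 - 0.96, 81.6 + 0.96) = (80.64, 82.56)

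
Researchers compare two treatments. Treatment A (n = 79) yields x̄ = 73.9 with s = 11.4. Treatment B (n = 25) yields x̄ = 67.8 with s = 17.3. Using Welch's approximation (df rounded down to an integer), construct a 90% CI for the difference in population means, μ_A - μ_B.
(-0.16, 12.36)

Difference: x̄₁ - x̄₂ = 6.10
SE = √(s₁²/n₁ + s₂²/n₂) = √(11.4²/79 + 17.3²/25) = 3.6901
df = 30.87 → 30 (Welch–Satterthwaite, rounded down)
t* = 1.697

CI: 6.10 ± 1.697 · 3.6901 = 6.10 ± 6.26 = (-0.16, 12.36)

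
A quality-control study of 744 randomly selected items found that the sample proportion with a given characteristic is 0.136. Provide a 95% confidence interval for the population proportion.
(0.111, 0.161)

Proportion CI:
SE = √(p̂(1-p̂)/n) = √(0.136 · 0.864 / 744) = 0.01257

z* = 1.960
Margin = z* · SE = 1.960 · 0.01257 = 0.0246

CI: 0.136 ± 0.0246 = (0.111, 0.161)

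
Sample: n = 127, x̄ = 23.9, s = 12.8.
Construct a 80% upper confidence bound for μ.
μ ≤ 24.86

Upper bound (one-sided):
t* = 0.844 (one-sided for 80%)
Upper bound = x̄ + t* · s/√n = 23.9 + 0.844 · 12.8/√127 = 24.86

We are 80% confident that μ ≤ 24.86.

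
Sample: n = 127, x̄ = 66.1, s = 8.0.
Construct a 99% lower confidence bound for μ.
μ ≥ 64.43

Lower bound (one-sided):
t* = 2.356 (one-sided for 99%)
Lower bound = x̄ - t* · s/√n = 66.1 - 2.356 · 8.0/√127 = 64.43

We are 99% confident that μ ≥ 64.43.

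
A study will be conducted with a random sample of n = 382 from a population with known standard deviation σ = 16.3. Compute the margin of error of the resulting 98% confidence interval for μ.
Margin of error = 1.94

Margin of error = z* · σ/√n
= 2.326 · 16.3/√382
= 2.326 · 16.3/19.5448
= 1.94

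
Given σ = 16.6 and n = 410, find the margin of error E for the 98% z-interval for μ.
Margin of error = 1.91

Margin of error = z* · σ/√n
= 2.326 · 16.6/√410
= 2.326 · 16.6/20.2485
= 1.91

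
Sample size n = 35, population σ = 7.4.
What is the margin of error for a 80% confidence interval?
Margin of error = 1.60

Margin of error = z* · σ/√n
= 1.282 · 7.4/√35
= 1.282 · 7.4/5.9161
= 1.60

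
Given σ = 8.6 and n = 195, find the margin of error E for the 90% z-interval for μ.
Margin of error = 1.01

Margin of error = z* · σ/√n
= 1.645 · 8.6/√195
= 1.645 · 8.6/13.9642
= 1.01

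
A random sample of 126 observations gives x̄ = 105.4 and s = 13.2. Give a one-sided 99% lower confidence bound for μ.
μ ≥ 102.63

Lower bound (one-sided):
t* = 2.357 (one-sided for 99%)
Lower bound = x̄ - t* · s/√n = 105.4 - 2.357 · 13.2/√126 = 102.63

We are 99% confident that μ ≥ 102.63.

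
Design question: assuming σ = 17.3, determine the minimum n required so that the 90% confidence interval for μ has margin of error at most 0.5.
n ≥ 3240

For margin E ≤ 0.5:
n ≥ (z* · σ / E)²
n ≥ (1.645 · 17.3 / 0.5)²
n ≥ 3239.54

Minimum n = 3240 (rounding up)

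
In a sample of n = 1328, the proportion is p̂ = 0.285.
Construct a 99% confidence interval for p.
(0.253, 0.317)

Proportion CI:
SE = √(p̂(1-p̂)/n) = √(0.285 · 0.715 / 1328) = 0.01239

z* = 2.576
Margin = z* · SE = 2.576 · 0.01239 = 0.0319

CI: 0.285 ± 0.0319 = (0.253, 0.317)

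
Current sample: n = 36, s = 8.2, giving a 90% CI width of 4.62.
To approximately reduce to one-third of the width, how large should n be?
n ≈ 324

CI width ∝ 1/√n
To reduce width by factor 3, need √n to grow by 3 → need 3² = 9 times as many samples.

Current: n = 36, width = 4.62
New: n = 324, width ≈ 1.50

Width reduced by factor of 4.62/1.50 = 3.08.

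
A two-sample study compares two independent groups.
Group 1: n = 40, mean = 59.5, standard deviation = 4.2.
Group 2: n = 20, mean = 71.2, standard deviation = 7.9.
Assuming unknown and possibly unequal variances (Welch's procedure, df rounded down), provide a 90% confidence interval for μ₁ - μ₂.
(-14.93, -8.47)

Difference: x̄₁ - x̄₂ = -11.70
SE = √(s₁²/n₁ + s₂²/n₂) = √(4.2²/40 + 7.9²/20) = 1.8872
df = 24.51 → 24 (Welch–Satterthwaite, rounded down)
t* = 1.711

CI: -11.70 ± 1.711 · 1.8872 = -11.70 ± 3.23 = (-14.93, -8.47)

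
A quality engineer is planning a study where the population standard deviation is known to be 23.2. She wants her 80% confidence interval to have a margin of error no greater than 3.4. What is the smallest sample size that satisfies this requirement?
n ≥ 77

For margin E ≤ 3.4:
n ≥ (z* · σ / E)²
n ≥ (1.282 · 23.2 / 3.4)²
n ≥ 76.52

Minimum n = 77 (rounding up)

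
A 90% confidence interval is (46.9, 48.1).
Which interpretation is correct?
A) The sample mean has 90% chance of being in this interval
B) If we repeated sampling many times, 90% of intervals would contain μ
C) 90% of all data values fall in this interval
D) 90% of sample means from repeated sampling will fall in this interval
B

A) Wrong — x̄ is observed and sits in the interval by construction.
B) Correct — this is the frequentist long-run coverage interpretation.
C) Wrong — a CI is about the parameter μ, not individual data values.
D) Wrong — coverage applies to intervals containing μ, not to future x̄ values.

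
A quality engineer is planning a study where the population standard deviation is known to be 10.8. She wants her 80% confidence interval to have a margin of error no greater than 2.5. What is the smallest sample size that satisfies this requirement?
n ≥ 31

For margin E ≤ 2.5:
n ≥ (z* · σ / E)²
n ≥ (1.282 · 10.8 / 2.5)²
n ≥ 30.67

Minimum n = 31 (rounding up)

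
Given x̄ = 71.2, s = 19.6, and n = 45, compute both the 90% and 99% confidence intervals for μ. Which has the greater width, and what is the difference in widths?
99% CI is wider by 5.91

df = 44
90% CI: t* = 1.680, (66.29, 76.11), width = 2 · t* · s/√n = 9.82
99% CI: t* = 2.692, (63.33, 79.07), width = 2 · t* · s/√n = 15.73

The 99% CI is wider by 15.73 - 9.82 = 5.91.
Higher confidence requires a wider interval.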